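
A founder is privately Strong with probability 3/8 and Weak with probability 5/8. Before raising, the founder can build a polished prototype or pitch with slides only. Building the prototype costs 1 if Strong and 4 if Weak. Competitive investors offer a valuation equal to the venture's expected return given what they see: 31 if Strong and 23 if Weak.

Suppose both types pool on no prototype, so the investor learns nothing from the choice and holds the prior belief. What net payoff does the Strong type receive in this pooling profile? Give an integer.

Pooled valuation = 3/8·31 + 5/8·23 = 26.
Strong pays no cost for no prototype, so net payoff = 26.

26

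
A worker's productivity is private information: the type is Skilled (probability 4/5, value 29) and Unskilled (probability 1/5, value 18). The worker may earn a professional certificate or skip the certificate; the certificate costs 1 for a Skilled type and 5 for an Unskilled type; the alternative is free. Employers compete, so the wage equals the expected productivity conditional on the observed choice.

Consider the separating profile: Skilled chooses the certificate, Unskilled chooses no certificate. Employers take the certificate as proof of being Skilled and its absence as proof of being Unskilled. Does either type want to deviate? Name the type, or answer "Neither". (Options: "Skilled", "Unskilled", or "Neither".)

Unskilled

The certificate pays 29; no certificate pays 18.
Skilled: assigned the certificate, nets 29 − 1 = 28; deviating to no certificate nets 18.
Unskilled: assigned no certificate, nets 18; deviating to the certificate nets 29 − 5 = 24.
The Unskilled type gains 6 by deviating.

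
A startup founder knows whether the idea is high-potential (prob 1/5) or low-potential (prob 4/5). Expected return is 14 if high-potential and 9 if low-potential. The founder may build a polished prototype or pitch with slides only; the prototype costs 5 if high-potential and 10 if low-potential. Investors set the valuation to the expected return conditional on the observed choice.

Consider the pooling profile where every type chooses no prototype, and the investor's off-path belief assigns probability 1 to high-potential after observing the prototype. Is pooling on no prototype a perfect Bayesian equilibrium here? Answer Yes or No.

Yes

On path, the investor holds the prior and pays 1/5·14 + 4/5·9 = 10. Off path (the prototype), believing high-potential, it pays 14.
high-potential: no prototype nets 10; the prototype nets 14 − 5 = 9. high-potential stays.
low-potential: no prototype nets 10; the prototype nets 14 − 10 = 4. low-potential stays.
No type deviates, so pooling is sustained.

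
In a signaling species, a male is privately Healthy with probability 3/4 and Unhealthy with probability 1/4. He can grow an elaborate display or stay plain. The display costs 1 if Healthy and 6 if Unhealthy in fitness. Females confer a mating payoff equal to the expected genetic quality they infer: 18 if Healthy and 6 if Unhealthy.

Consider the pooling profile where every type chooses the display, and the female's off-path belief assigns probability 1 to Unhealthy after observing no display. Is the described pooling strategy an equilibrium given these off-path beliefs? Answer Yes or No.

On path, the female holds the prior and pays 3/4·18 + 1/4·6 = 15. Off path (no display), believing Unhealthy, it pays 6.
Healthy: the display nets 15 − 1 = 14; no display nets 6. Healthy stays.
Unhealthy: the display nets 15 − 6 = 9; no display nets 6. Unhealthy stays.
No type deviates, so pooling is sustained.

Yes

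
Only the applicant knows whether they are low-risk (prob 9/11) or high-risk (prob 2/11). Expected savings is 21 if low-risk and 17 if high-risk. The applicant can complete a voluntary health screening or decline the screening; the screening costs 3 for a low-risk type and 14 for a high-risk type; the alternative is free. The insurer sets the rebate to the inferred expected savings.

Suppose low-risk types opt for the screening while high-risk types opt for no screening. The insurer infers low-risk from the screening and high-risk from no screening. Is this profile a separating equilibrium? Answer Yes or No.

Under these beliefs, the screening earns rebate 21 and no screening earns rebate 17.
low-risk: the screening nets 21 − 3 = 18; no screening nets 17. low-risk prefers the screening.
high-risk: the screening nets 21 − 14 = 7; no screening nets 17. high-risk prefers no screening.
Neither type deviates, so the separating profile is an equilibrium.

Yes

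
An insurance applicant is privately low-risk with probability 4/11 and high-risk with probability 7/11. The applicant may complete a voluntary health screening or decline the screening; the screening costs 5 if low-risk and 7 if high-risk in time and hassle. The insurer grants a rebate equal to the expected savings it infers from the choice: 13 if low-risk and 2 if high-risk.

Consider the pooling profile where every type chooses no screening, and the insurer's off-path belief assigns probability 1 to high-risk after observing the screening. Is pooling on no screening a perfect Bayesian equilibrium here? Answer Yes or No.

Yes

On path, the insurer holds the prior and pays 4/11·13 + 7/11·2 = 6. Off path (the screening), believing high-risk, it pays 2.
low-risk: no screening nets 6; the screening nets 2 − 5 = -3. low-risk stays.
high-risk: no screening nets 6; the screening nets 2 − 7 = -5. high-risk stays.
No type deviates, so pooling is sustained.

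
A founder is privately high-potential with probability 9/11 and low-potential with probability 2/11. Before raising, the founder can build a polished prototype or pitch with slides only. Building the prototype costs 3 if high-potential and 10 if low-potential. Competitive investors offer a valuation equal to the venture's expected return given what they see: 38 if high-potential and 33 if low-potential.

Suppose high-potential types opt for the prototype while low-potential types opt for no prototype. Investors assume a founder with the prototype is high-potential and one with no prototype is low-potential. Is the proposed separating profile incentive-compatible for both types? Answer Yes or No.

Under these beliefs, the prototype earns valuation 38 and no prototype earns valuation 33.
high-potential: the prototype nets 38 − 3 = 35; no prototype nets 33. high-potential prefers the prototype.
low-potential: the prototype nets 38 − 10 = 28; no prototype nets 33. low-potential prefers no prototype.
Neither type deviates, so the separating profile is an equilibrium.

Yes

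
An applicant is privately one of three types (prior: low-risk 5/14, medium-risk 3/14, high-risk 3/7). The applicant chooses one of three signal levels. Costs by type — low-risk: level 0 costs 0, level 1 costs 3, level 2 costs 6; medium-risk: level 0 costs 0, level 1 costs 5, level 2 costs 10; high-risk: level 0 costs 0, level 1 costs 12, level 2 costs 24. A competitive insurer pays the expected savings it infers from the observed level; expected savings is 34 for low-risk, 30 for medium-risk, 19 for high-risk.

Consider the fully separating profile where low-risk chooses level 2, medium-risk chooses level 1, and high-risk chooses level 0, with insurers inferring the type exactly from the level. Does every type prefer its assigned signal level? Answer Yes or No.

Separating rebates: level 2 → 34, level 1 → 30, level 0 → 19.
low-risk (assigned level 2): level 0: 19 − 0 = 19; level 1: 30 − 3 = 27; level 2: 34 − 6 = 28. low-risk stays.
medium-risk (assigned level 1): level 0: 19 − 0 = 19; level 1: 30 − 5 = 25; level 2: 34 − 10 = 24. medium-risk stays.
high-risk (assigned level 0): level 0: 19 − 0 = 19; level 1: 30 − 12 = 18; level 2: 34 − 24 = 10. high-risk stays.
Every type prefers its assigned level; separation holds.

Yes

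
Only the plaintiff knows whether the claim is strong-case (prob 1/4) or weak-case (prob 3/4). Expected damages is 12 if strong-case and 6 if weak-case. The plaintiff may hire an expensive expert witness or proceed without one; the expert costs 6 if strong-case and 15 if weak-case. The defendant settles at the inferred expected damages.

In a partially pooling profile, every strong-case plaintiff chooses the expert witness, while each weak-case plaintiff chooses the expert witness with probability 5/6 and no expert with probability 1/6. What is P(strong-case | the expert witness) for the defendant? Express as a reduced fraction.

2/7

P(the expert witness) = (1/4)·1 + (3/4)·(5/6) = 7/8.
By Bayes' rule, P(strong-case | the expert witness) = (1/4) / (7/8) = 2/7.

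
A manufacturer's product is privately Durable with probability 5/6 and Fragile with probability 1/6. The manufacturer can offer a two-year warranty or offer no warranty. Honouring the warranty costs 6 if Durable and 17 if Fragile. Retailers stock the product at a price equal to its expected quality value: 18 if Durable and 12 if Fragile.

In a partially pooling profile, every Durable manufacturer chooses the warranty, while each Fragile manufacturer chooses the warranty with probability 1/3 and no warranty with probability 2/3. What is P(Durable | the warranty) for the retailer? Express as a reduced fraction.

P(the warranty) = (5/6)·1 + (1/6)·(1/3) = 8/9.
By Bayes' rule, P(Durable | the warranty) = (5/6) / (8/9) = 15/16.

15/16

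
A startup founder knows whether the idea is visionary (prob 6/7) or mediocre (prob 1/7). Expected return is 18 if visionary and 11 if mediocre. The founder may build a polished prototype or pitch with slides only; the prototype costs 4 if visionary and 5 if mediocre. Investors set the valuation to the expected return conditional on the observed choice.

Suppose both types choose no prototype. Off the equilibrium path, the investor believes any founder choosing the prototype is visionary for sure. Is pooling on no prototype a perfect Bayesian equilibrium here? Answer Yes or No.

Yes

On path, the investor holds the prior and pays 6/7·18 + 1/7·11 = 17. Off path (the prototype), believing visionary, it pays 18.
visionary: no prototype nets 17; the prototype nets 18 − 4 = 14. visionary stays.
mediocre: no prototype nets 17; the prototype nets 18 − 5 = 13. mediocre stays.
No type deviates, so pooling is sustained.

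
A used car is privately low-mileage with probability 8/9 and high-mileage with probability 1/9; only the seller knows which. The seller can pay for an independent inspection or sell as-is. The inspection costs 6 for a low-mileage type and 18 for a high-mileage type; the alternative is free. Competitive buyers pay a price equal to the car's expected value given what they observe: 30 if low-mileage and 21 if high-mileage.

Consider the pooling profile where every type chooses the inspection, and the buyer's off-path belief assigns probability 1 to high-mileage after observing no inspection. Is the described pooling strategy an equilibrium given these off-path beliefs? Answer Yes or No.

No

On path, the buyer holds the prior and pays 8/9·30 + 1/9·21 = 29. Off path (no inspection), believing high-mileage, it pays 21.
low-mileage: the inspection nets 29 − 6 = 23; no inspection nets 21. low-mileage stays.
high-mileage: the inspection nets 29 − 18 = 11; no inspection nets 21. high-mileage would deviate.
A type deviates, so pooling fails.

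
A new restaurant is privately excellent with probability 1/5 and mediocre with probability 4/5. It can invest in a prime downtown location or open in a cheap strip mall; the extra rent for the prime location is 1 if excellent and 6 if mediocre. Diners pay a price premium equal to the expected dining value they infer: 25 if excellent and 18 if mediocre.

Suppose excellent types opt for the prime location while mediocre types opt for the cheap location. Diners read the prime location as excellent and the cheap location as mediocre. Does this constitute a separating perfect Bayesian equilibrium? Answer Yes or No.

Under these beliefs, the prime location earns price premium 25 and the cheap location earns price premium 18.
excellent: the prime location nets 25 − 1 = 24; the cheap location nets 18. excellent prefers the prime location.
mediocre: the prime location nets 25 − 6 = 19; the cheap location nets 18. mediocre would deviate to the prime location.
mediocre has a profitable deviation, so the profile is not an equilibrium.

No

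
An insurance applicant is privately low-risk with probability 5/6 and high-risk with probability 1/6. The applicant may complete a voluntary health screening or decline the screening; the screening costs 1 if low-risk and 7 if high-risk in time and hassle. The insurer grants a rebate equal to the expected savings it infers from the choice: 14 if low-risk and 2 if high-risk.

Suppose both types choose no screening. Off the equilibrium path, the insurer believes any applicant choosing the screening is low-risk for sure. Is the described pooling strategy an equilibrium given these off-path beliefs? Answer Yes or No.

On path, the insurer holds the prior and pays 5/6·14 + 1/6·2 = 12. Off path (the screening), believing low-risk, it pays 14.
low-risk: no screening nets 12; the screening nets 14 − 1 = 13. low-risk would deviate.
high-risk: no screening nets 12; the screening nets 14 − 7 = 7. high-risk stays.
A type deviates, so pooling fails.

No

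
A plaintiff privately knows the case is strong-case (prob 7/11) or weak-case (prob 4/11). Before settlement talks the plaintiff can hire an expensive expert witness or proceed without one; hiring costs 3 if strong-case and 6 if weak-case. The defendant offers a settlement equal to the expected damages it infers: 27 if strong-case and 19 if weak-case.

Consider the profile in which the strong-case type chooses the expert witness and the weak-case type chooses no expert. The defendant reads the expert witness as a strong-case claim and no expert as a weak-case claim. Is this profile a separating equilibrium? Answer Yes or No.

Under these beliefs, the expert witness earns settlement 27 and no expert earns settlement 19.
strong-case: the expert witness nets 27 − 3 = 24; no expert nets 19. strong-case prefers the expert witness.
weak-case: the expert witness nets 27 − 6 = 21; no expert nets 19. weak-case would deviate to the expert witness.
weak-case has a profitable deviation, so the profile is not an equilibrium.

No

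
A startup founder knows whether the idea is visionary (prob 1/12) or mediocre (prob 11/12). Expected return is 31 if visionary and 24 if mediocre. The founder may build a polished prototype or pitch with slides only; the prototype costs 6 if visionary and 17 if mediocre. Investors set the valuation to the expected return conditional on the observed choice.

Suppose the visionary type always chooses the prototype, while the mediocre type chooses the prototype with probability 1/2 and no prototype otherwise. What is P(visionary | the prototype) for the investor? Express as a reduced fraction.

P(the prototype) = (1/12)·1 + (11/12)·(1/2) = 13/24.
By Bayes' rule, P(visionary | the prototype) = (1/12) / (13/24) = 2/13.

2/13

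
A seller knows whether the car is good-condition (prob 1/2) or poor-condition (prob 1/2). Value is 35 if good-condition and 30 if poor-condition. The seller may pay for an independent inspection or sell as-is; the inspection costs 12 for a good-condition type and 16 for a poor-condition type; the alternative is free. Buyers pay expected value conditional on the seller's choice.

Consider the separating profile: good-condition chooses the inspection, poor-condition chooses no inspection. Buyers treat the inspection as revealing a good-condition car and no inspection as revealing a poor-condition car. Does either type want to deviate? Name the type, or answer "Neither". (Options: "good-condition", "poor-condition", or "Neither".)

The inspection pays 35; no inspection pays 30.
good-condition: assigned the inspection, nets 35 − 12 = 23; deviating to no inspection nets 30.
poor-condition: assigned no inspection, nets 30; deviating to the inspection nets 35 − 16 = 19.
The good-condition type gains 7 by deviating.

good-condition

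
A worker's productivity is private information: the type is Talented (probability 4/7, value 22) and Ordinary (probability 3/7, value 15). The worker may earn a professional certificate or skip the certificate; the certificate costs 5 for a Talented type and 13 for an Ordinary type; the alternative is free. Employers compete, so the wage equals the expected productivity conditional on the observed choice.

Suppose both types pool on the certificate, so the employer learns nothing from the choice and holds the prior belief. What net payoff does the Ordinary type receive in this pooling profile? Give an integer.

6

Pooled wage = 4/7·22 + 3/7·15 = 19.
Ordinary pays cost 13 for the certificate, so net payoff = 19 − 13 = 6.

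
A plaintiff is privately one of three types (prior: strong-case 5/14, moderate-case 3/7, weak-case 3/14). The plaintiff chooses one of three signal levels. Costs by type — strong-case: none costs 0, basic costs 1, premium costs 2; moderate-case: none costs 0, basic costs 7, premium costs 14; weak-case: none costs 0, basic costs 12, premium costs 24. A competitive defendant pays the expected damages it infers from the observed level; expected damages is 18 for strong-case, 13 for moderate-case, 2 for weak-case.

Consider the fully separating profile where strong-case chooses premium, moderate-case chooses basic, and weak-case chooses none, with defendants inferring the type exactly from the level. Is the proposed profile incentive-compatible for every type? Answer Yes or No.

Separating settlements: premium → 18, basic → 13, none → 2.
strong-case (assigned premium): none: 2 − 0 = 2; basic: 13 − 1 = 12; premium: 18 − 2 = 16. strong-case stays.
moderate-case (assigned basic): none: 2 − 0 = 2; basic: 13 − 7 = 6; premium: 18 − 14 = 4. moderate-case stays.
weak-case (assigned none): none: 2 − 0 = 2; basic: 13 − 12 = 1; premium: 18 − 24 = -6. weak-case stays.
Every type prefers its assigned level; separation holds.

Yes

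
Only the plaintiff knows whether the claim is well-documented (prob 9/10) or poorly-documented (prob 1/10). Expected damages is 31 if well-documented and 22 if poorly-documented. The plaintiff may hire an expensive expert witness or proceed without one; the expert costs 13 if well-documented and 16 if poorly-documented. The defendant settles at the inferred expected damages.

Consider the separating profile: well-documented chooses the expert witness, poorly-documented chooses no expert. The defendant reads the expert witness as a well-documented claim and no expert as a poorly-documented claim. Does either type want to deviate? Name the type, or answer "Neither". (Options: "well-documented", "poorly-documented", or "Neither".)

well-documented

The expert witness pays 31; no expert pays 22.
well-documented: assigned the expert witness, nets 31 − 13 = 18; deviating to no expert nets 22.
poorly-documented: assigned no expert, nets 22; deviating to the expert witness nets 31 − 16 = 15.
The well-documented type gains 4 by deviating.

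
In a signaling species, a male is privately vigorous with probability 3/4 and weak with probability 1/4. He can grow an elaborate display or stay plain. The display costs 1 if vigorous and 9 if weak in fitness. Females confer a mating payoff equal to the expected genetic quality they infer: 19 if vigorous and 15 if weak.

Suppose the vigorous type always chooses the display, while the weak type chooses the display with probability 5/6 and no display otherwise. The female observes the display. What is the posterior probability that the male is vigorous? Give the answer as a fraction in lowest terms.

18/23

P(the display) = (3/4)·1 + (1/4)·(5/6) = 23/24.
By Bayes' rule, P(vigorous | the display) = (3/4) / (23/24) = 18/23.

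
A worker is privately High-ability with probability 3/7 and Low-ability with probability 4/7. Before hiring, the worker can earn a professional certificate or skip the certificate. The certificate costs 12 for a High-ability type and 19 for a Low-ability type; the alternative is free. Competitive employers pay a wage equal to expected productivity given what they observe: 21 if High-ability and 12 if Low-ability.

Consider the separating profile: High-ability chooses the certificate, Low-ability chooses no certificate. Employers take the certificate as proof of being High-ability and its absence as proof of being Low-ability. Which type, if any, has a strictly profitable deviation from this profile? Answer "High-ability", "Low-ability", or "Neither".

High-ability

The certificate pays 21; no certificate pays 12.
High-ability: assigned the certificate, nets 21 − 12 = 9; deviating to no certificate nets 12.
Low-ability: assigned no certificate, nets 12; deviating to the certificate nets 21 − 19 = 2.
The High-ability type gains 3 by deviating.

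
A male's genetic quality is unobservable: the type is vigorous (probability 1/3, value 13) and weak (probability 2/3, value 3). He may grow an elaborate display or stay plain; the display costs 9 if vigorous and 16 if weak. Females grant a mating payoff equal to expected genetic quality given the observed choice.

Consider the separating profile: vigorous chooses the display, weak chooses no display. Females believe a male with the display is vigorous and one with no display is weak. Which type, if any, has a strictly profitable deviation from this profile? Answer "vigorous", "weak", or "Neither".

Neither

The display pays 13; no display pays 3.
vigorous: assigned the display, nets 13 − 9 = 4; deviating to no display nets 3.
weak: assigned no display, nets 3; deviating to the display nets 13 − 16 = -3.
Both types strictly prefer their assigned action; no profitable deviation.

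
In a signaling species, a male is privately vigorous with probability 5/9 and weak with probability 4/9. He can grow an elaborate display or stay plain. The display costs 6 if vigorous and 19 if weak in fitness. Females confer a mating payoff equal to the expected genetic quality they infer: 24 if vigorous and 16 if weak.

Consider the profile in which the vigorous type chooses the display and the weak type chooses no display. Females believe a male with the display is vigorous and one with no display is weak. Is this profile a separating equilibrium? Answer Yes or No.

Under these beliefs, the display earns mating payoff 24 and no display earns mating payoff 16.
vigorous: the display nets 24 − 6 = 18; no display nets 16. vigorous prefers the display.
weak: the display nets 24 − 19 = 5; no display nets 16. weak prefers no display.
Neither type deviates, so the separating profile is an equilibrium.

Yes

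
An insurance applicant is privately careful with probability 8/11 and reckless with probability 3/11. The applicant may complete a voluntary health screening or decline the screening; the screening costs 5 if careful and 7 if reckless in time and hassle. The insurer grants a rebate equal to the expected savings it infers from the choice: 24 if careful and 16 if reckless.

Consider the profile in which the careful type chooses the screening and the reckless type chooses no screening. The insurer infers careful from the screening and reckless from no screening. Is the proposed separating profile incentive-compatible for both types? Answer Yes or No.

Under these beliefs, the screening earns rebate 24 and no screening earns rebate 16.
careful: the screening nets 24 − 5 = 19; no screening nets 16. careful prefers the screening.
reckless: the screening nets 24 − 7 = 17; no screening nets 16. reckless would deviate to the screening.
reckless has a profitable deviation, so the profile is not an equilibrium.

No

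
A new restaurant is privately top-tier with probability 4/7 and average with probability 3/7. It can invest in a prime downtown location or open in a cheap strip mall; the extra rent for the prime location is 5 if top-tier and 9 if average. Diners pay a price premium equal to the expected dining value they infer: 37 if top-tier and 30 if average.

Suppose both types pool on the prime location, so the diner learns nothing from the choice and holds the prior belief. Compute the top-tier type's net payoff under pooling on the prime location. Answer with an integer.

Pooled price premium = 4/7·37 + 3/7·30 = 34.
top-tier pays cost 5 for the prime location, so net payoff = 34 − 5 = 29.

29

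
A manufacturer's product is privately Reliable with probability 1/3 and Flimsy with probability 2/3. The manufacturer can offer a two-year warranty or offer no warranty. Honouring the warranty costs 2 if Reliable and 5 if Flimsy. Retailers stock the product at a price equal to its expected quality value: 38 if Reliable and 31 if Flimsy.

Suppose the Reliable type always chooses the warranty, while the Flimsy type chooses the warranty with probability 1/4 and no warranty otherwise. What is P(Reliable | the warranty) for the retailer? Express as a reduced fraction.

P(the warranty) = (1/3)·1 + (2/3)·(1/4) = 1/2.
By Bayes' rule, P(Reliable | the warranty) = (1/3) / (1/2) = 2/3.

2/3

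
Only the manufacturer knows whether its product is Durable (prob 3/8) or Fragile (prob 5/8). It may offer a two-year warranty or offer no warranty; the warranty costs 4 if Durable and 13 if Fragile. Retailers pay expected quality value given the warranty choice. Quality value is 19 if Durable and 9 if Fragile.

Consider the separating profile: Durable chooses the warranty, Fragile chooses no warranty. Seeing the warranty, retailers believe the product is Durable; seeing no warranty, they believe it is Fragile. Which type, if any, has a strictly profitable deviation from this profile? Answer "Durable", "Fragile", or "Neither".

The warranty pays 19; no warranty pays 9.
Durable: assigned the warranty, nets 19 − 4 = 15; deviating to no warranty nets 9.
Fragile: assigned no warranty, nets 9; deviating to the warranty nets 19 − 13 = 6.
Both types strictly prefer their assigned action; no profitable deviation.

Neither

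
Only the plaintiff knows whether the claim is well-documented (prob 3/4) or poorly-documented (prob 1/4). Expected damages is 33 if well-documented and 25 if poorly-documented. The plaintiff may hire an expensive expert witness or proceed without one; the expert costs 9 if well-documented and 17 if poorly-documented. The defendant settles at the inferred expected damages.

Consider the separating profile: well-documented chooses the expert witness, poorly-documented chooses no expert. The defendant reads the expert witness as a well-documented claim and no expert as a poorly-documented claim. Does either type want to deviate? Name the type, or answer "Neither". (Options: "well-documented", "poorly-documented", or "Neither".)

well-documented

The expert witness pays 33; no expert pays 25.
well-documented: assigned the expert witness, nets 33 − 9 = 24; deviating to no expert nets 25.
poorly-documented: assigned no expert, nets 25; deviating to the expert witness nets 33 − 17 = 16.
The well-documented type gains 1 by deviating.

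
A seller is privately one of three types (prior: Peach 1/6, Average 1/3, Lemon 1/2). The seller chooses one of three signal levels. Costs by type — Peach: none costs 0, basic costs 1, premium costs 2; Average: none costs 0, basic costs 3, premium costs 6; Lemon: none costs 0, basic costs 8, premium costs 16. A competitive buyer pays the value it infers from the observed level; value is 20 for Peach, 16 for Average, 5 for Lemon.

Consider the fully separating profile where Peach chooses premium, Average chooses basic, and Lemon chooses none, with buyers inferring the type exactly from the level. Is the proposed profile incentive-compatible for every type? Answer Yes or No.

No

Separating prices: premium → 20, basic → 16, none → 5.
Peach (assigned premium): none: 5 − 0 = 5; basic: 16 − 1 = 15; premium: 20 − 2 = 18. Peach stays.
Average (assigned basic): none: 5 − 0 = 5; basic: 16 − 3 = 13; premium: 20 − 6 = 14. Average prefers premium.
Lemon (assigned none): none: 5 − 0 = 5; basic: 16 − 8 = 8; premium: 20 − 16 = 4. Lemon prefers basic.
At least one type deviates; the separating profile fails.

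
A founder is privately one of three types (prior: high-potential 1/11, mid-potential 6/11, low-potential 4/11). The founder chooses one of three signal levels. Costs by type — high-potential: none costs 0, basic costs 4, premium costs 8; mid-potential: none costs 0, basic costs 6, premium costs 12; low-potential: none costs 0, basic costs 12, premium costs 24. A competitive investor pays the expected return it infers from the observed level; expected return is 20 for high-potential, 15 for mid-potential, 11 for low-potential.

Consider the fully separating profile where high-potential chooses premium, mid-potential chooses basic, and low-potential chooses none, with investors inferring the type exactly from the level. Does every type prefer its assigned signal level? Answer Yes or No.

No

Separating valuations: premium → 20, basic → 15, none → 11.
high-potential (assigned premium): none: 11 − 0 = 11; basic: 15 − 4 = 11; premium: 20 − 8 = 12. high-potential stays.
mid-potential (assigned basic): none: 11 − 0 = 11; basic: 15 − 6 = 9; premium: 20 − 12 = 8. mid-potential prefers none.
low-potential (assigned none): none: 11 − 0 = 11; basic: 15 − 12 = 3; premium: 20 − 24 = -4. low-potential stays.
At least one type deviates; the separating profile fails.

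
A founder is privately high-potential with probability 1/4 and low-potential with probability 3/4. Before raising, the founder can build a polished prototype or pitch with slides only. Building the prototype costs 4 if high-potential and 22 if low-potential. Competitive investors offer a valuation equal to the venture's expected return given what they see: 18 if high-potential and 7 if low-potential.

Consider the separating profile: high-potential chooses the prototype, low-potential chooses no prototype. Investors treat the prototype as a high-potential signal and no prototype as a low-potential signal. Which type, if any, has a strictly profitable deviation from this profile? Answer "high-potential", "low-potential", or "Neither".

The prototype pays 18; no prototype pays 7.
high-potential: assigned the prototype, nets 18 − 4 = 14; deviating to no prototype nets 7.
low-potential: assigned no prototype, nets 7; deviating to the prototype nets 18 − 22 = -4.
Both types strictly prefer their assigned action; no profitable deviation.

Neither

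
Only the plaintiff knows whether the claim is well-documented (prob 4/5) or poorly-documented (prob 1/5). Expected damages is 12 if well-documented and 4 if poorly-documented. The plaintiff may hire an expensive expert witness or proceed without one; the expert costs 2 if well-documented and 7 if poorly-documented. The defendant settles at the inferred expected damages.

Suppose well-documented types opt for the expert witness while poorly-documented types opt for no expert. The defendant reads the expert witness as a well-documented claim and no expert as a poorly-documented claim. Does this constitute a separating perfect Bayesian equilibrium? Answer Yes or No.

Under these beliefs, the expert witness earns settlement 12 and no expert earns settlement 4.
well-documented: the expert witness nets 12 − 2 = 10; no expert nets 4. well-documented prefers the expert witness.
poorly-documented: the expert witness nets 12 − 7 = 5; no expert nets 4. poorly-documented would deviate to the expert witness.
poorly-documented has a profitable deviation, so the profile is not an equilibrium.

No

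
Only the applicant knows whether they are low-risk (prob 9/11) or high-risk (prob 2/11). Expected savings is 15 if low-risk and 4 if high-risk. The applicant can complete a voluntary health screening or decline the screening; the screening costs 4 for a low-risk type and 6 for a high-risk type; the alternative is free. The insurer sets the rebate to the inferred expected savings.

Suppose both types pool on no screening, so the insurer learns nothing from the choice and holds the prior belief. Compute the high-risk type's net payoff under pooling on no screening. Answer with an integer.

Pooled rebate = 9/11·15 + 2/11·4 = 13.
high-risk pays no cost for no screening, so net payoff = 13.

13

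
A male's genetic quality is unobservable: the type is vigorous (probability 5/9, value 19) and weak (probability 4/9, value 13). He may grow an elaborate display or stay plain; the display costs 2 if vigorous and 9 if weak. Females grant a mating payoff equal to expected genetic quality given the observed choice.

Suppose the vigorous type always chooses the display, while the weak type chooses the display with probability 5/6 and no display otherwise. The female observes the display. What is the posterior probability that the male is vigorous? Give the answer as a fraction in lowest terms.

P(the display) = (5/9)·1 + (4/9)·(5/6) = 25/27.
By Bayes' rule, P(vigorous | the display) = (5/9) / (25/27) = 3/5.

3/5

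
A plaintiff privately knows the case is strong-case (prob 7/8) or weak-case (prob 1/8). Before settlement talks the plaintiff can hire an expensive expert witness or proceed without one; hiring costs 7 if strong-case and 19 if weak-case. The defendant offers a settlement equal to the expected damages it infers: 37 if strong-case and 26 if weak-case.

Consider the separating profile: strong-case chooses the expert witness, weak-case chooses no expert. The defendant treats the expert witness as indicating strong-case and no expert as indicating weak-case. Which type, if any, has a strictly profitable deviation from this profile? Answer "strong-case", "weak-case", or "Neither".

Neither

The expert witness pays 37; no expert pays 26.
strong-case: assigned the expert witness, nets 37 − 7 = 30; deviating to no expert nets 26.
weak-case: assigned no expert, nets 26; deviating to the expert witness nets 37 − 19 = 18.
Both types strictly prefer their assigned action; no profitable deviation.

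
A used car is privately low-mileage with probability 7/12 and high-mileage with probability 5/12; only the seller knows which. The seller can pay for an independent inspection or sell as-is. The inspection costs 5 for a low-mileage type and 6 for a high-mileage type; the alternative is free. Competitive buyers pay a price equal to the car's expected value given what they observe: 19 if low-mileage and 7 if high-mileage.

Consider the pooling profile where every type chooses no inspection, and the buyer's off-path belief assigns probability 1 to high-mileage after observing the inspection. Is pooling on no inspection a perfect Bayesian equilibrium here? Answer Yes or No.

On path, the buyer holds the prior and pays 7/12·19 + 5/12·7 = 14. Off path (the inspection), believing high-mileage, it pays 7.
low-mileage: no inspection nets 14; the inspection nets 7 − 5 = 2. low-mileage stays.
high-mileage: no inspection nets 14; the inspection nets 7 − 6 = 1. high-mileage stays.
No type deviates, so pooling is sustained.

Yes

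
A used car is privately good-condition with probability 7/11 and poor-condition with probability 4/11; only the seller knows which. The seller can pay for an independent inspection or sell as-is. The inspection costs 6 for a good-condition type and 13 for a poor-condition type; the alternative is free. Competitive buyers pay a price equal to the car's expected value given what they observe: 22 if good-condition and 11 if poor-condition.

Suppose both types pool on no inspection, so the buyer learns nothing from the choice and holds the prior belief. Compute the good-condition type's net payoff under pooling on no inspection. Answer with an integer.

18

Pooled price = 7/11·22 + 4/11·11 = 18.
good-condition pays no cost for no inspection, so net payoff = 18.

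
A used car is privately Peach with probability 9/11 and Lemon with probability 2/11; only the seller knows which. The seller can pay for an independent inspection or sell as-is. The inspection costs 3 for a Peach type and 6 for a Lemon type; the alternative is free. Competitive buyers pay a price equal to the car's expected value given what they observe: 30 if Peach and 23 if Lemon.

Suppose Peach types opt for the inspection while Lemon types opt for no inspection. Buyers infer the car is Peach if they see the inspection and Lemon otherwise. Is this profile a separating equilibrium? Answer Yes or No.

No

Under these beliefs, the inspection earns price 30 and no inspection earns price 23.
Peach: the inspection nets 30 − 3 = 27; no inspection nets 23. Peach prefers the inspection.
Lemon: the inspection nets 30 − 6 = 24; no inspection nets 23. Lemon would deviate to the inspection.
Lemon has a profitable deviation, so the profile is not an equilibrium.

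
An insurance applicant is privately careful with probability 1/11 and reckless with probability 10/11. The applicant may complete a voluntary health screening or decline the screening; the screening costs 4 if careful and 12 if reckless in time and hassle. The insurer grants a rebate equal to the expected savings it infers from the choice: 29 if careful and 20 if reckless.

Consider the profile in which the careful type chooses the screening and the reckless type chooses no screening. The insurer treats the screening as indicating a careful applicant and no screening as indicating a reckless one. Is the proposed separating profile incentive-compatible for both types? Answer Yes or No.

Under these beliefs, the screening earns rebate 29 and no screening earns rebate 20.
careful: the screening nets 29 − 4 = 25; no screening nets 20. careful prefers the screening.
reckless: the screening nets 29 − 12 = 17; no screening nets 20. reckless prefers no screening.
Neither type deviates, so the separating profile is an equilibrium.

Yes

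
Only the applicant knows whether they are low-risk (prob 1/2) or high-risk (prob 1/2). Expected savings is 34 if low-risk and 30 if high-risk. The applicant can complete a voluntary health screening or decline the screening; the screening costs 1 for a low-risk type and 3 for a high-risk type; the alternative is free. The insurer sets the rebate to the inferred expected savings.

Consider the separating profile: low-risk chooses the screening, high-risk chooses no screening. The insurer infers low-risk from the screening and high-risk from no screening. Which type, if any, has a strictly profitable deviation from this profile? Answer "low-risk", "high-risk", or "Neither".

high-risk

The screening pays 34; no screening pays 30.
low-risk: assigned the screening, nets 34 − 1 = 33; deviating to no screening nets 30.
high-risk: assigned no screening, nets 30; deviating to the screening nets 34 − 3 = 31.
The high-risk type gains 1 by deviating.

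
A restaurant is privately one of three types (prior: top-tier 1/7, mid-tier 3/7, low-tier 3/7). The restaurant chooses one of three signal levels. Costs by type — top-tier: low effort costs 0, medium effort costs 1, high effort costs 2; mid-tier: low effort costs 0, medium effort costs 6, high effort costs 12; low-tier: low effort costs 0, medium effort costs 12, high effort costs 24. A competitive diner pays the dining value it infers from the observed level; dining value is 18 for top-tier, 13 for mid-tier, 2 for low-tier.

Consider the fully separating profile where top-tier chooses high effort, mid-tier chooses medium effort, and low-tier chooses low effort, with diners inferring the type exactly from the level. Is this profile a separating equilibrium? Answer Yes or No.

Separating price premiums: high effort → 18, medium effort → 13, low effort → 2.
top-tier (assigned high effort): low effort: 2 − 0 = 2; medium effort: 13 − 1 = 12; high effort: 18 − 2 = 16. top-tier stays.
mid-tier (assigned medium effort): low effort: 2 − 0 = 2; medium effort: 13 − 6 = 7; high effort: 18 − 12 = 6. mid-tier stays.
low-tier (assigned low effort): low effort: 2 − 0 = 2; medium effort: 13 − 12 = 1; high effort: 18 − 24 = -6. low-tier stays.
Every type prefers its assigned level; separation holds.

Yes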